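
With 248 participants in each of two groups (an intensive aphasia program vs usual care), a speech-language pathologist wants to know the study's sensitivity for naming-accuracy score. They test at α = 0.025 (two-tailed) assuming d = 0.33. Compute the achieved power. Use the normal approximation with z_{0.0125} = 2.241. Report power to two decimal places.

For two equal groups, power = Φ(d·√(n/2) − z_{α/2}).
d·√(n/2) = 0.33 × √(248/2) = 0.33 × 11.136 = 3.675.
z_β = 3.675 − 2.241 = 1.434.
Power = Φ(1.434) = 0.924.

power ≈ 0.92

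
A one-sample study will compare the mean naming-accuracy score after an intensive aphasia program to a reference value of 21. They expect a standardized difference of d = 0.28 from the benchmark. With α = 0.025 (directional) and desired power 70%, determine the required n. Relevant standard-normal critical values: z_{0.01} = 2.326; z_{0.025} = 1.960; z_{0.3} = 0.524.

n = 79

For a one-sample test: n = ((z_{α} + z_β) / d)².
z_{α} + z_β = 1.960 + 0.524 = 2.484.
n = (2.484 / 0.28)² = 8.871² = 78.70.
Round up.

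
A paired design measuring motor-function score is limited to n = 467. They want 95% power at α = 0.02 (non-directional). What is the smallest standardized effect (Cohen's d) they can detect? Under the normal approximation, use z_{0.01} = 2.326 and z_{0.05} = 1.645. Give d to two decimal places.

d_min ≈ 0.18

For a single sample (or paired design) of n = 467: d_min = (z_{α/2} + z_β)/√n.
z-sum = 2.326 + 1.645 = 3.971.
d_min = 3.971 / √467 = 3.971 / 21.610 = 0.184.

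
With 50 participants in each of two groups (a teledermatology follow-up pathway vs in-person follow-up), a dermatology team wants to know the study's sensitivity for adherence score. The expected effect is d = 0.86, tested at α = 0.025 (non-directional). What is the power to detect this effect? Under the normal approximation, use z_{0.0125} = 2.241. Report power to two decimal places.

power ≈ 0.98

For two equal groups, power = Φ(d·√(n/2) − z_{α/2}).
d·√(n/2) = 0.86 × √(50/2) = 0.86 × 5.000 = 4.300.
z_β = 4.300 − 2.241 = 2.059.
Power = Φ(2.059) = 0.980.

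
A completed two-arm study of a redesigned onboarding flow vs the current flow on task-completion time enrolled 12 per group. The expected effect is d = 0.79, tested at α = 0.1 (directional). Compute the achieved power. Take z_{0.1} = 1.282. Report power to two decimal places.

power ≈ 0.74

For two equal groups, power = Φ(d·√(n/2) − z_{α}).
d·√(n/2) = 0.79 × √(12/2) = 0.79 × 2.449 = 1.935.
z_β = 1.935 − 1.282 = 0.653.
Power = Φ(0.653) = 0.743.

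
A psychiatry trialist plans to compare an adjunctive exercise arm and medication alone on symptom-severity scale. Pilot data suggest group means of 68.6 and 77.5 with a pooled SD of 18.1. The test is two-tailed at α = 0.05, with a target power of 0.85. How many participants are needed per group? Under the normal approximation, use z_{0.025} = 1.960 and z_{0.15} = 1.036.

n = 75 per group

Cohen's d = |M₁ − M₂| / SD_pooled = |68.6 − 77.5| / 18.1 = 8.9 / 18.1 = 0.492.
For two independent groups with equal n: n = 2·((z_{α/2} + z_β) / d)².
z_{α/2} + z_β = 1.960 + 1.036 = 2.996.
n = 2 × (2.996 / 0.492)² = 2 × 6.089² = 2 × 37.08 = 74.2.
Round up to the next whole participant.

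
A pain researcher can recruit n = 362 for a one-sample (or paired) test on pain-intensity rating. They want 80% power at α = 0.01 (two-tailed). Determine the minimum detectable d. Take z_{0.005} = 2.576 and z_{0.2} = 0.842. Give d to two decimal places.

For a single sample (or paired design) of n = 362: d_min = (z_{α/2} + z_β)/√n.
z-sum = 2.576 + 0.842 = 3.418.
d_min = 3.418 / √362 = 3.418 / 19.026 = 0.180.

d_min ≈ 0.18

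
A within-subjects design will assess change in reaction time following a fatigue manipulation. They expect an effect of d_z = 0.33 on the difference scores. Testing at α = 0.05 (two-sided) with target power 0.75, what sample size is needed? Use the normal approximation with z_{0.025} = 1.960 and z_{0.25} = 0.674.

For a paired (one-sample on differences) test: n = ((z_{α/2} + z_β) / d)².
z_{α/2} + z_β = 1.960 + 0.674 = 2.634.
n = (2.634 / 0.33)² = 7.982² = 63.71.
Round up.

n = 64 pairs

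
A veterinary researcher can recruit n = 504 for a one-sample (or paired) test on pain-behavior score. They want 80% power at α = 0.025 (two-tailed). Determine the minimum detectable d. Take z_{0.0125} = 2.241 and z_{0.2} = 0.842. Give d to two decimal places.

d_min ≈ 0.14

For a single sample (or paired design) of n = 504: d_min = (z_{α/2} + z_β)/√n.
z-sum = 2.241 + 0.842 = 3.083.
d_min = 3.083 / √504 = 3.083 / 22.450 = 0.137.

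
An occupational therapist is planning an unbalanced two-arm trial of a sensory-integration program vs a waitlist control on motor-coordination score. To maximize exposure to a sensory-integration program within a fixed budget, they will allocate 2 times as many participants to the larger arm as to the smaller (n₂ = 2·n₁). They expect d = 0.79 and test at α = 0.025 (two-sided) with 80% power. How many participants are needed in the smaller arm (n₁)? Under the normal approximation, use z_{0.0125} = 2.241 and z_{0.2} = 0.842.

n₁ = 23

With allocation ratio k = n₂/n₁ = 2, Var(x̄₁−x̄₂) = σ²(1/n₁ + 1/(k·n₁)) = σ²·(k+1)/(k·n₁).
So n₁ = (1 + 1/k)·((z_{α/2} + z_β)/d)² = 1.500 × (3.083/0.79)².
n₁ = 1.500 × 15.23 = 22.8.
Round up: n₁ = 23, giving n₂ = 2 × 23 = 46.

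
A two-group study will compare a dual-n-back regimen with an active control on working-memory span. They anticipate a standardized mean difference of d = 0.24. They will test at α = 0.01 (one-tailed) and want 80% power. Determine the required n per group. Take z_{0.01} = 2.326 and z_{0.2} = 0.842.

For two independent groups with equal n: n = 2·((z_{α} + z_β) / d)².
z_{α} + z_β = 2.326 + 0.842 = 3.168.
n = 2 × (3.168 / 0.24)² = 2 × 13.200² = 2 × 174.24 = 348.5.
Round up to the next whole participant.

n = 349 per group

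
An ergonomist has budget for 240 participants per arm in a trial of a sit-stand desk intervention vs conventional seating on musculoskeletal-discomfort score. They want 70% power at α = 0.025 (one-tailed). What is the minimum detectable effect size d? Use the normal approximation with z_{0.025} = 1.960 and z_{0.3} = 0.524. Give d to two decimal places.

For two independent groups of n = 240 each: d_min = (z_{α} + z_β)·√(2/n).
z-sum = 1.960 + 0.524 = 2.484.
d_min = 2.484 × √(2/240) = 2.484 × 0.0913 = 0.227.

d_min ≈ 0.23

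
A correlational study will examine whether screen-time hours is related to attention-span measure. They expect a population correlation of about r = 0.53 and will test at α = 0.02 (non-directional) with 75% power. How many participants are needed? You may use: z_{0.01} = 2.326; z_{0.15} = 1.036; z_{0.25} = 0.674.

Fisher's z: C = ½·ln((1+r)/(1−r)) = ½·ln(3.2553) = 0.5901.
n = ((z_{α/2} + z_β)/C)² + 3.
(2.326 + 0.674) / 0.5901 = 3.000 / 0.5901 = 5.084.
n = 5.084² + 3 = 25.85 + 3 = 28.8.
Round up.

n = 29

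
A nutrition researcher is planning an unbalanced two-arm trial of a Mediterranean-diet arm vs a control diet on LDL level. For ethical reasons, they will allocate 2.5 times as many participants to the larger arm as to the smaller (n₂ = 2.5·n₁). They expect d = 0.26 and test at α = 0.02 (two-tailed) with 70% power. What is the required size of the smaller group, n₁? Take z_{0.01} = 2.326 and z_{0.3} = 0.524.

n₁ = 169

With allocation ratio k = n₂/n₁ = 2.5, Var(x̄₁−x̄₂) = σ²(1/n₁ + 1/(k·n₁)) = σ²·(k+1)/(k·n₁).
So n₁ = (1 + 1/k)·((z_{α/2} + z_β)/d)² = 1.400 × (2.850/0.26)².
n₁ = 1.400 × 120.16 = 168.2.
Round up: n₁ = 169, giving n₂ = ⌈2.5 × 169⌉ = ⌈422.5⌉ = 423.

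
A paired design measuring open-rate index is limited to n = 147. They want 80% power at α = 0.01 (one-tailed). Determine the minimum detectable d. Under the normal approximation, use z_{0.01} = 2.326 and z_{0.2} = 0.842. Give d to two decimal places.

For a single sample (or paired design) of n = 147: d_min = (z_{α} + z_β)/√n.
z-sum = 2.326 + 0.842 = 3.168.
d_min = 3.168 / √147 = 3.168 / 12.124 = 0.261.

d_min ≈ 0.26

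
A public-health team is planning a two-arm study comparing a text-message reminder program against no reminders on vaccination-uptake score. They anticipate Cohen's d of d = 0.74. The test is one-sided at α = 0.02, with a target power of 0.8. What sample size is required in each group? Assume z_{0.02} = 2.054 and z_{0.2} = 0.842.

For two independent groups with equal n: n = 2·((z_{α} + z_β) / d)².
z_{α} + z_β = 2.054 + 0.842 = 2.896.
n = 2 × (2.896 / 0.74)² = 2 × 3.914² = 2 × 15.32 = 30.6.
Round up to the next whole participant.

n = 31 per group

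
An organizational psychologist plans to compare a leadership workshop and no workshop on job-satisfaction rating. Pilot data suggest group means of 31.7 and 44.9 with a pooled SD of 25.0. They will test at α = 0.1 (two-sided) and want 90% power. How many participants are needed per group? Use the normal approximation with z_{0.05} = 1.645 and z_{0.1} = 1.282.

n = 62 per group

Cohen's d = |M₁ − M₂| / SD_pooled = |31.7 − 44.9| / 25.0 = 13.2 / 25.0 = 0.528.
For two independent groups with equal n: n = 2·((z_{α/2} + z_β) / d)².
z_{α/2} + z_β = 1.645 + 1.282 = 2.927.
n = 2 × (2.927 / 0.528)² = 2 × 5.544² = 2 × 30.73 = 61.5.
Round up to the next whole participant.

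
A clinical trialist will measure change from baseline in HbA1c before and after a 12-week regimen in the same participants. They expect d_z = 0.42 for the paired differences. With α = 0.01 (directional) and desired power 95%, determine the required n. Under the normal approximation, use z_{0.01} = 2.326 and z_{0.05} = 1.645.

n = 90 pairs

For a paired (one-sample on differences) test: n = ((z_{α} + z_β) / d)².
z_{α} + z_β = 2.326 + 1.645 = 3.971.
n = (3.971 / 0.42)² = 9.455² = 89.39.
Round up.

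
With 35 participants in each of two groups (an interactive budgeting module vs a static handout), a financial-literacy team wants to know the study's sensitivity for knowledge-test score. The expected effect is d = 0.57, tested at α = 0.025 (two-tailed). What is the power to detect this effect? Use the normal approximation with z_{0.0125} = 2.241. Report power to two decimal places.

For two equal groups, power = Φ(d·√(n/2) − z_{α/2}).
d·√(n/2) = 0.57 × √(35/2) = 0.57 × 4.183 = 2.384.
z_β = 2.384 − 2.241 = 0.143.
Power = Φ(0.143) = 0.557.

power ≈ 0.56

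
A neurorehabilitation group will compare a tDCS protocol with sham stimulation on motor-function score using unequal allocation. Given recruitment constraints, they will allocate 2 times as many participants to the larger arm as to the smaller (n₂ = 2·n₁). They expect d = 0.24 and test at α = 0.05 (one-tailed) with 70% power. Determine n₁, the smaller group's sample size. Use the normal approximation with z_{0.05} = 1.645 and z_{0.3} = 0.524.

n₁ = 123

With allocation ratio k = n₂/n₁ = 2, Var(x̄₁−x̄₂) = σ²(1/n₁ + 1/(k·n₁)) = σ²·(k+1)/(k·n₁).
So n₁ = (1 + 1/k)·((z_{α} + z_β)/d)² = 1.500 × (2.169/0.24)².
n₁ = 1.500 × 81.68 = 122.5.
Round up: n₁ = 123, giving n₂ = 2 × 123 = 246.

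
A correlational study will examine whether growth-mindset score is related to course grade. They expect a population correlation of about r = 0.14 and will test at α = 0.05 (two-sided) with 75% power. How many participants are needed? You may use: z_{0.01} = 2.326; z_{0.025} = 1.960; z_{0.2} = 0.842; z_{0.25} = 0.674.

Fisher's z: C = ½·ln((1+r)/(1−r)) = ½·ln(1.3256) = 0.1409.
n = ((z_{α/2} + z_β)/C)² + 3.
(1.960 + 0.674) / 0.1409 = 2.634 / 0.1409 = 18.694.
n = 18.694² + 3 = 349.47 + 3 = 352.5.
Round up.

n = 353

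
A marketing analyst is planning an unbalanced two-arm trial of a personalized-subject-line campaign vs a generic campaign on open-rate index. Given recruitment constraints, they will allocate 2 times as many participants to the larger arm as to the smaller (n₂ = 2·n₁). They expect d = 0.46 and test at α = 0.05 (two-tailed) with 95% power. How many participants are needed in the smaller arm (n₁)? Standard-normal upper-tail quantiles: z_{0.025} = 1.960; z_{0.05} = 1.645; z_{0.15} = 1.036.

n₁ = 93

With allocation ratio k = n₂/n₁ = 2, Var(x̄₁−x̄₂) = σ²(1/n₁ + 1/(k·n₁)) = σ²·(k+1)/(k·n₁).
So n₁ = (1 + 1/k)·((z_{α/2} + z_β)/d)² = 1.500 × (3.605/0.46)².
n₁ = 1.500 × 61.42 = 92.1.
Round up: n₁ = 93, giving n₂ = 2 × 93 = 186.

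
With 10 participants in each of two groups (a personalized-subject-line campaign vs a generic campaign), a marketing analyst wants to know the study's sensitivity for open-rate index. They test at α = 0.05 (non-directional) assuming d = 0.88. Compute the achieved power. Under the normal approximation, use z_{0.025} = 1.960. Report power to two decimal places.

For two equal groups, power = Φ(d·√(n/2) − z_{α/2}).
d·√(n/2) = 0.88 × √(10/2) = 0.88 × 2.236 = 1.968.
z_β = 1.968 − 1.960 = 0.008.
Power = Φ(0.008) = 0.503.

power ≈ 0.50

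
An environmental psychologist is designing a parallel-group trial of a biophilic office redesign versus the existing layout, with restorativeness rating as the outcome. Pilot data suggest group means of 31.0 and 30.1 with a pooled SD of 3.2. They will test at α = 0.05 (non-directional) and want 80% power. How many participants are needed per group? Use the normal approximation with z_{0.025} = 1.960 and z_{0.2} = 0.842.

n = 199 per group

Cohen's d = |M₁ − M₂| / SD_pooled = |31.0 − 30.1| / 3.2 = 0.9 / 3.2 = 0.281.
For two independent groups with equal n: n = 2·((z_{α/2} + z_β) / d)².
z_{α/2} + z_β = 1.960 + 0.842 = 2.802.
n = 2 × (2.802 / 0.281)² = 2 × 9.972² = 2 × 99.43 = 198.9.
Round up to the next whole participant.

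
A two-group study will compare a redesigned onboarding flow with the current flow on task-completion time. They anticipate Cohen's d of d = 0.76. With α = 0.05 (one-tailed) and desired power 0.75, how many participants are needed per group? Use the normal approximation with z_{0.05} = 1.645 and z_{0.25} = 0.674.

n = 19 per group

For two independent groups with equal n: n = 2·((z_{α} + z_β) / d)².
z_{α} + z_β = 1.645 + 0.674 = 2.319.
n = 2 × (2.319 / 0.76)² = 2 × 3.051² = 2 × 9.31 = 18.6.
Round up to the next whole participant.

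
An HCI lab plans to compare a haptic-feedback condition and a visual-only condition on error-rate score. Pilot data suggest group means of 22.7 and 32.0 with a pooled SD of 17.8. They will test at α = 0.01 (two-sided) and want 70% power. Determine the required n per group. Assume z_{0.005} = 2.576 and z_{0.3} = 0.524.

Cohen's d = |M₁ − M₂| / SD_pooled = |22.7 − 32.0| / 17.8 = 9.3 / 17.8 = 0.522.
For two independent groups with equal n: n = 2·((z_{α/2} + z_β) / d)².
z_{α/2} + z_β = 2.576 + 0.524 = 3.100.
n = 2 × (3.100 / 0.522)² = 2 × 5.939² = 2 × 35.27 = 70.5.
Round up to the next whole participant.

n = 71 per group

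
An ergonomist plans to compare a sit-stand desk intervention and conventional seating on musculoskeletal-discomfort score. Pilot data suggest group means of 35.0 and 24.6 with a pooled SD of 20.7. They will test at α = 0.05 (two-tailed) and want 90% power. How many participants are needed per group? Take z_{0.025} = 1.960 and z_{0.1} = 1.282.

Cohen's d = |M₁ − M₂| / SD_pooled = |35.0 − 24.6| / 20.7 = 10.4 / 20.7 = 0.502.
For two independent groups with equal n: n = 2·((z_{α/2} + z_β) / d)².
z_{α/2} + z_β = 1.960 + 1.282 = 3.242.
n = 2 × (3.242 / 0.502)² = 2 × 6.458² = 2 × 41.71 = 83.4.
Round up to the next whole participant.

n = 84 per group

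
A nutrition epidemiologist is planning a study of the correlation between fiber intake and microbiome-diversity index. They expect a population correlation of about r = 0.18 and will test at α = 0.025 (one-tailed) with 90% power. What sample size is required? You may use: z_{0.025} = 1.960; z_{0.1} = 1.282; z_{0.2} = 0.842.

n = 321

Fisher's z: C = ½·ln((1+r)/(1−r)) = ½·ln(1.4390) = 0.1820.
n = ((z_{α} + z_β)/C)² + 3.
(1.960 + 1.282) / 0.1820 = 3.242 / 0.1820 = 17.813.
n = 17.813² + 3 = 317.31 + 3 = 320.3.
Round up.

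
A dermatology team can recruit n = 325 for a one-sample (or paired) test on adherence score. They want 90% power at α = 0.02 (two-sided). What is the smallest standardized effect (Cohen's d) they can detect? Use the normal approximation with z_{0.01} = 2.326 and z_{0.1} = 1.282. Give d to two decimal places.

d_min ≈ 0.20

For a single sample (or paired design) of n = 325: d_min = (z_{α/2} + z_β)/√n.
z-sum = 2.326 + 1.282 = 3.608.
d_min = 3.608 / √325 = 3.608 / 18.028 = 0.200.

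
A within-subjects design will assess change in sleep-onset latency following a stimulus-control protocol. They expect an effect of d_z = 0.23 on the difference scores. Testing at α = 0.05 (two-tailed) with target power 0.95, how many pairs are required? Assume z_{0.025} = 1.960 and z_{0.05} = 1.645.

n = 246 pairs

For a paired (one-sample on differences) test: n = ((z_{α/2} + z_β) / d)².
z_{α/2} + z_β = 1.960 + 1.645 = 3.605.
n = (3.605 / 0.23)² = 15.674² = 245.67.
Round up.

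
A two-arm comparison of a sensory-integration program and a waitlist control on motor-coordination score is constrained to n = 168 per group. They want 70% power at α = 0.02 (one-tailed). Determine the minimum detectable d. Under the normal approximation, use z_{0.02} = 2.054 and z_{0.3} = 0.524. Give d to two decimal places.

d_min ≈ 0.28

For two independent groups of n = 168 each: d_min = (z_{α} + z_β)·√(2/n).
z-sum = 2.054 + 0.524 = 2.578.
d_min = 2.578 × √(2/168) = 2.578 × 0.1091 = 0.281.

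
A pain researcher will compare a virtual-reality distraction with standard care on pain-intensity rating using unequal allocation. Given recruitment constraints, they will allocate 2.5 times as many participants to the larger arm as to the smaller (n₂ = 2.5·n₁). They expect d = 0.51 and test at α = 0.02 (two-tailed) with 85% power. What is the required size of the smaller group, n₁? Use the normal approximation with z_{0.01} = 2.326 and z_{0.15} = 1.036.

n₁ = 61

With allocation ratio k = n₂/n₁ = 2.5, Var(x̄₁−x̄₂) = σ²(1/n₁ + 1/(k·n₁)) = σ²·(k+1)/(k·n₁).
So n₁ = (1 + 1/k)·((z_{α/2} + z_β)/d)² = 1.400 × (3.362/0.51)².
n₁ = 1.400 × 43.46 = 60.8.
Round up: n₁ = 61, giving n₂ = ⌈2.5 × 61⌉ = ⌈152.5⌉ = 153.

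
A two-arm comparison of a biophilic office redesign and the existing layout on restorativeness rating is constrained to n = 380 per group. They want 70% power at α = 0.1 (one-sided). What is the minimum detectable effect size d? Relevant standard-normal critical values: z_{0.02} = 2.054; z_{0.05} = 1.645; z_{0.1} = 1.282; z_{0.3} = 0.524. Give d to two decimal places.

d_min ≈ 0.13

For two independent groups of n = 380 each: d_min = (z_{α} + z_β)·√(2/n).
z-sum = 1.282 + 0.524 = 1.806.
d_min = 1.806 × √(2/380) = 1.806 × 0.0725 = 0.131.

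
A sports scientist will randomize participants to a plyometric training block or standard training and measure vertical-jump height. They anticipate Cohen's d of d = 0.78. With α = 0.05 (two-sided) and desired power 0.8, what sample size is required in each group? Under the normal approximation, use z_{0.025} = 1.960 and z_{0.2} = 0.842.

For two independent groups with equal n: n = 2·((z_{α/2} + z_β) / d)².
z_{α/2} + z_β = 1.960 + 0.842 = 2.802.
n = 2 × (2.802 / 0.78)² = 2 × 3.592² = 2 × 12.90 = 25.8.
Round up to the next whole participant.

n = 26 per group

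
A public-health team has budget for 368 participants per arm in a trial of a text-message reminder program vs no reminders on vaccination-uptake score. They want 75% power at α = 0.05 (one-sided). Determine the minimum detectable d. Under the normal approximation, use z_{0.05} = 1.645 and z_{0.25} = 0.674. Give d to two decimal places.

d_min ≈ 0.17

For two independent groups of n = 368 each: d_min = (z_{α} + z_β)·√(2/n).
z-sum = 1.645 + 0.674 = 2.319.
d_min = 2.319 × √(2/368) = 2.319 × 0.0737 = 0.171.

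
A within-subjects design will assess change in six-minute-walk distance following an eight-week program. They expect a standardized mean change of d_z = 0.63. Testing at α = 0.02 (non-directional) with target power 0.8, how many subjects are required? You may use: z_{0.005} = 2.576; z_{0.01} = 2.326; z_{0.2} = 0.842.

n = 26 pairs

For a paired (one-sample on differences) test: n = ((z_{α/2} + z_β) / d)².
z_{α/2} + z_β = 2.326 + 0.842 = 3.168.
n = (3.168 / 0.63)² = 5.029² = 25.29.
Round up.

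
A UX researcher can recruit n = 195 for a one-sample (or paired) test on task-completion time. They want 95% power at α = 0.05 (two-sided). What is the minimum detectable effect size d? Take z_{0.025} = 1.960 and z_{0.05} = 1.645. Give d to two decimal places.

d_min ≈ 0.26

For a single sample (or paired design) of n = 195: d_min = (z_{α/2} + z_β)/√n.
z-sum = 1.960 + 1.645 = 3.605.
d_min = 3.605 / √195 = 3.605 / 13.964 = 0.258.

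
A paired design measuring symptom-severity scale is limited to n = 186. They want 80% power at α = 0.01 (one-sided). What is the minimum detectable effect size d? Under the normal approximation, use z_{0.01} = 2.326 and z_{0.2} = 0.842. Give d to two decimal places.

d_min ≈ 0.23

For a single sample (or paired design) of n = 186: d_min = (z_{α} + z_β)/√n.
z-sum = 2.326 + 0.842 = 3.168.
d_min = 3.168 / √186 = 3.168 / 13.638 = 0.232.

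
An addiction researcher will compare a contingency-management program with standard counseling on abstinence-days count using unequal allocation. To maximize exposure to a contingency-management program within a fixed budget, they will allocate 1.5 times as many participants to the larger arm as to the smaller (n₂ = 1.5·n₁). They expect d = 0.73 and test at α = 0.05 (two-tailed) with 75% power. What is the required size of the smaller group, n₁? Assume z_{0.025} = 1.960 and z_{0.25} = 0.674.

With allocation ratio k = n₂/n₁ = 1.5, Var(x̄₁−x̄₂) = σ²(1/n₁ + 1/(k·n₁)) = σ²·(k+1)/(k·n₁).
So n₁ = (1 + 1/k)·((z_{α/2} + z_β)/d)² = 1.667 × (2.634/0.73)².
n₁ = 1.667 × 13.02 = 21.7.
Round up: n₁ = 22, giving n₂ = 1.5 × 22 = 33.

n₁ = 22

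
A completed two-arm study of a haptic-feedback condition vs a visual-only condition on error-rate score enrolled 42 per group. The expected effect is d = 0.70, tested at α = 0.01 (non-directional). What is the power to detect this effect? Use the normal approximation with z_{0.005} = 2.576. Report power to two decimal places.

power ≈ 0.74

For two equal groups, power = Φ(d·√(n/2) − z_{α/2}).
d·√(n/2) = 0.70 × √(42/2) = 0.70 × 4.583 = 3.208.
z_β = 3.208 − 2.576 = 0.632.
Power = Φ(0.632) = 0.736.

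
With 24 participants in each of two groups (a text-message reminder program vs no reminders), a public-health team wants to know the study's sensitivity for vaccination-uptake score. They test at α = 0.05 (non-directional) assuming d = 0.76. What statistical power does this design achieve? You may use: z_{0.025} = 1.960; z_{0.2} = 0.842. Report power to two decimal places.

power ≈ 0.75

For two equal groups, power = Φ(d·√(n/2) − z_{α/2}).
d·√(n/2) = 0.76 × √(24/2) = 0.76 × 3.464 = 2.633.
z_β = 2.633 − 1.960 = 0.673.
Power = Φ(0.673) = 0.749.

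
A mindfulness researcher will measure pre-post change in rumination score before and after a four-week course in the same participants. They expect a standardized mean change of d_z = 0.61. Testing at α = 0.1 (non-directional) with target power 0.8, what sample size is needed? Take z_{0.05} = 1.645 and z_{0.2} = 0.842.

For a paired (one-sample on differences) test: n = ((z_{α/2} + z_β) / d)².
z_{α/2} + z_β = 1.645 + 0.842 = 2.487.
n = (2.487 / 0.61)² = 4.077² = 16.62.
Round up.

n = 17 pairs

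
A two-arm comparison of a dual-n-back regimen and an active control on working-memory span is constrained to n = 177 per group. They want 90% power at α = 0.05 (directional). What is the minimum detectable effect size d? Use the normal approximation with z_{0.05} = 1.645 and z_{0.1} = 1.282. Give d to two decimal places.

d_min ≈ 0.31

For two independent groups of n = 177 each: d_min = (z_{α} + z_β)·√(2/n).
z-sum = 1.645 + 1.282 = 2.927.
d_min = 2.927 × √(2/177) = 2.927 × 0.1063 = 0.311.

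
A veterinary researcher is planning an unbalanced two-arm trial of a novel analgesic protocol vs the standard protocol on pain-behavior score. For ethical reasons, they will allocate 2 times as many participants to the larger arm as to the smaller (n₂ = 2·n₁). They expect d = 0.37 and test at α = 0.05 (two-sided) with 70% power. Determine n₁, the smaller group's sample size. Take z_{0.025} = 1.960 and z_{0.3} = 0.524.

n₁ = 68

With allocation ratio k = n₂/n₁ = 2, Var(x̄₁−x̄₂) = σ²(1/n₁ + 1/(k·n₁)) = σ²·(k+1)/(k·n₁).
So n₁ = (1 + 1/k)·((z_{α/2} + z_β)/d)² = 1.500 × (2.484/0.37)².
n₁ = 1.500 × 45.07 = 67.6.
Round up: n₁ = 68, giving n₂ = 2 × 68 = 136.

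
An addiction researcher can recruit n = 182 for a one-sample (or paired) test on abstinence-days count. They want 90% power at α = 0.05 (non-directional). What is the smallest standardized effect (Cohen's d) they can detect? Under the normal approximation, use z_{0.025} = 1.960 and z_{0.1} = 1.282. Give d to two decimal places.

d_min ≈ 0.24

For a single sample (or paired design) of n = 182: d_min = (z_{α/2} + z_β)/√n.
z-sum = 1.960 + 1.282 = 3.242.
d_min = 3.242 / √182 = 3.242 / 13.491 = 0.240.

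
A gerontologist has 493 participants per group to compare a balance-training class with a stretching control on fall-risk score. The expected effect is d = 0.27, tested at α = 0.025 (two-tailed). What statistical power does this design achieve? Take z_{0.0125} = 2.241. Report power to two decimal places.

For two equal groups, power = Φ(d·√(n/2) − z_{α/2}).
d·√(n/2) = 0.27 × √(493/2) = 0.27 × 15.700 = 4.239.
z_β = 4.239 − 2.241 = 1.998.
Power = Φ(1.998) = 0.977.

power ≈ 0.98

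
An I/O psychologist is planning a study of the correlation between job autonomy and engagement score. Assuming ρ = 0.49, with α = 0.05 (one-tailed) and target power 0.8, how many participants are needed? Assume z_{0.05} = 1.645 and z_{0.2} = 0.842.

n = 25

Fisher's z: C = ½·ln((1+r)/(1−r)) = ½·ln(2.9216) = 0.5361.
n = ((z_{α} + z_β)/C)² + 3.
(1.645 + 0.842) / 0.5361 = 2.487 / 0.5361 = 4.639.
n = 4.639² + 3 = 21.52 + 3 = 24.5.
Round up.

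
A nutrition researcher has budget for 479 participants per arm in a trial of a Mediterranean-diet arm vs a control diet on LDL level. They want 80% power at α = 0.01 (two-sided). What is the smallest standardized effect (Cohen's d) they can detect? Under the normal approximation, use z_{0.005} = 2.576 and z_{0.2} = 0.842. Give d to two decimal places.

d_min ≈ 0.22

For two independent groups of n = 479 each: d_min = (z_{α/2} + z_β)·√(2/n).
z-sum = 2.576 + 0.842 = 3.418.
d_min = 3.418 × √(2/479) = 3.418 × 0.0646 = 0.221.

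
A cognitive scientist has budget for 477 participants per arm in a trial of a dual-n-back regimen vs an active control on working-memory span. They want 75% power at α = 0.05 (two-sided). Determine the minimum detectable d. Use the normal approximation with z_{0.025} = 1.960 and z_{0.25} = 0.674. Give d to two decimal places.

d_min ≈ 0.17

For two independent groups of n = 477 each: d_min = (z_{α/2} + z_β)·√(2/n).
z-sum = 1.960 + 0.674 = 2.634.
d_min = 2.634 × √(2/477) = 2.634 × 0.0648 = 0.171.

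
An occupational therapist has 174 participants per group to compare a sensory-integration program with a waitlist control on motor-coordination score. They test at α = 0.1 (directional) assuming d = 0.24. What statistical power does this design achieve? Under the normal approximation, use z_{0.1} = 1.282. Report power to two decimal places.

For two equal groups, power = Φ(d·√(n/2) − z_{α}).
d·√(n/2) = 0.24 × √(174/2) = 0.24 × 9.327 = 2.239.
z_β = 2.239 − 1.282 = 0.957.
Power = Φ(0.957) = 0.831.

power ≈ 0.83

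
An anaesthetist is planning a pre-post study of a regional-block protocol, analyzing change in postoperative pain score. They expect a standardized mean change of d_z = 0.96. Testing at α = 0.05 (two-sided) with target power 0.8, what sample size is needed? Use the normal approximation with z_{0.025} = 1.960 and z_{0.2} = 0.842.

n = 9 pairs

For a paired (one-sample on differences) test: n = ((z_{α/2} + z_β) / d)².
z_{α/2} + z_β = 1.960 + 0.842 = 2.802.
n = (2.802 / 0.96)² = 2.919² = 8.52.
Round up.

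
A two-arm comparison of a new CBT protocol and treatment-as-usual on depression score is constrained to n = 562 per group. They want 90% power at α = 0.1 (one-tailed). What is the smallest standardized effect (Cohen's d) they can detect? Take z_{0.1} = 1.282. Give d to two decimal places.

For two independent groups of n = 562 each: d_min = (z_{α} + z_β)·√(2/n).
z-sum = 1.282 + 1.282 = 2.564.
d_min = 2.564 × √(2/562) = 2.564 × 0.0597 = 0.153.

d_min ≈ 0.15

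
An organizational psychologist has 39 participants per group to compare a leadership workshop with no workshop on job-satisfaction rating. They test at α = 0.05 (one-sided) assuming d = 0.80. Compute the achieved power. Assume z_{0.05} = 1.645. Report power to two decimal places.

For two equal groups, power = Φ(d·√(n/2) − z_{α}).
d·√(n/2) = 0.80 × √(39/2) = 0.80 × 4.416 = 3.533.
z_β = 3.533 − 1.645 = 1.888.
Power = Φ(1.888) = 0.970.

power ≈ 0.97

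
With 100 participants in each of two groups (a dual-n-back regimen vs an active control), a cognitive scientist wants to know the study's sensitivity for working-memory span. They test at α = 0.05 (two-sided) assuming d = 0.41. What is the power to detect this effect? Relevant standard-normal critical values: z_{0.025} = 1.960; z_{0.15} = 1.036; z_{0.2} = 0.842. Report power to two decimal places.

power ≈ 0.83

For two equal groups, power = Φ(d·√(n/2) − z_{α/2}).
d·√(n/2) = 0.41 × √(100/2) = 0.41 × 7.071 = 2.899.
z_β = 2.899 − 1.960 = 0.939.
Power = Φ(0.939) = 0.826.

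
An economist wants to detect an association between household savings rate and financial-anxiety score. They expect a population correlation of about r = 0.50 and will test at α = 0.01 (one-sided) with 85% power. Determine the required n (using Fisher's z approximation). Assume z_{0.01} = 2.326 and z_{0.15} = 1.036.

n = 41

Fisher's z: C = ½·ln((1+r)/(1−r)) = ½·ln(3.0000) = 0.5493.
n = ((z_{α} + z_β)/C)² + 3.
(2.326 + 1.036) / 0.5493 = 3.362 / 0.5493 = 6.121.
n = 6.121² + 3 = 37.46 + 3 = 40.5.
Round up.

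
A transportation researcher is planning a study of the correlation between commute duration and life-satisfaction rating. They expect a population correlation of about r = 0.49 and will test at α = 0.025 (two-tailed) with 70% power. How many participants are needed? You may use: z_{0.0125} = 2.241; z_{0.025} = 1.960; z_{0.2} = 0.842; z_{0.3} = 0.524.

Fisher's z: C = ½·ln((1+r)/(1−r)) = ½·ln(2.9216) = 0.5361.
n = ((z_{α/2} + z_β)/C)² + 3.
(2.241 + 0.524) / 0.5361 = 2.765 / 0.5361 = 5.158.
n = 5.158² + 3 = 26.60 + 3 = 29.6.
Round up.

n = 30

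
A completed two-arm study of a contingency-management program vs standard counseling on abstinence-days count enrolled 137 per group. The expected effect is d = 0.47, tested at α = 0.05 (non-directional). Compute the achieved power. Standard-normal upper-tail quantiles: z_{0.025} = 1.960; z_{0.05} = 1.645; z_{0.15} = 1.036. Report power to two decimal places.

For two equal groups, power = Φ(d·√(n/2) − z_{α/2}).
d·√(n/2) = 0.47 × √(137/2) = 0.47 × 8.276 = 3.890.
z_β = 3.890 − 1.960 = 1.930.
Power = Φ(1.930) = 0.973.

power ≈ 0.97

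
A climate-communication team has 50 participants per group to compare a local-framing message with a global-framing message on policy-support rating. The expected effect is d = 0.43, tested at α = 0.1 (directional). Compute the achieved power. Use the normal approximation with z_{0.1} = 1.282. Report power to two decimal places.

power ≈ 0.81

For two equal groups, power = Φ(d·√(n/2) − z_{α}).
d·√(n/2) = 0.43 × √(50/2) = 0.43 × 5.000 = 2.150.
z_β = 2.150 − 1.282 = 0.868.
Power = Φ(0.868) = 0.807.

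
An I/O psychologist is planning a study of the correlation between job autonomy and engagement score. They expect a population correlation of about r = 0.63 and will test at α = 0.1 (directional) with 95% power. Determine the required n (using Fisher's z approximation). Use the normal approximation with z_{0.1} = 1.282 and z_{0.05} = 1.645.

Fisher's z: C = ½·ln((1+r)/(1−r)) = ½·ln(4.4054) = 0.7414.
n = ((z_{α} + z_β)/C)² + 3.
(1.282 + 1.645) / 0.7414 = 2.927 / 0.7414 = 3.948.
n = 3.948² + 3 = 15.59 + 3 = 18.6.
Round up.

n = 19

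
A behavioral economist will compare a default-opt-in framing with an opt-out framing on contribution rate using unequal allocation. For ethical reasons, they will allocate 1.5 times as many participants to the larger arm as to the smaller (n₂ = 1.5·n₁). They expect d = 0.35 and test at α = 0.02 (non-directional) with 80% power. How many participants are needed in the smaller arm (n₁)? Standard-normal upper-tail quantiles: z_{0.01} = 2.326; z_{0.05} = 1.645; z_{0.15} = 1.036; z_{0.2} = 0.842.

n₁ = 137

With allocation ratio k = n₂/n₁ = 1.5, Var(x̄₁−x̄₂) = σ²(1/n₁ + 1/(k·n₁)) = σ²·(k+1)/(k·n₁).
So n₁ = (1 + 1/k)·((z_{α/2} + z_β)/d)² = 1.667 × (3.168/0.35)².
n₁ = 1.667 × 81.93 = 136.5.
Round up: n₁ = 137, giving n₂ = ⌈1.5 × 137⌉ = ⌈205.5⌉ = 206.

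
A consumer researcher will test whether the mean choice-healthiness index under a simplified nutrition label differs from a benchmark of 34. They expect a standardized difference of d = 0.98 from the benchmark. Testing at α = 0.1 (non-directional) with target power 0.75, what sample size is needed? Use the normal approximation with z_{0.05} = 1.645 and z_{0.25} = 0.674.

n = 6

For a one-sample test: n = ((z_{α/2} + z_β) / d)².
z_{α/2} + z_β = 1.645 + 0.674 = 2.319.
n = (2.319 / 0.98)² = 2.366² = 5.60.
Round up.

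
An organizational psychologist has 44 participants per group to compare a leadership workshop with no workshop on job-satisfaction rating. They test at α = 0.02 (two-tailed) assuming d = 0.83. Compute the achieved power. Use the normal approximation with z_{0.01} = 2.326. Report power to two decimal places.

For two equal groups, power = Φ(d·√(n/2) − z_{α/2}).
d·√(n/2) = 0.83 × √(44/2) = 0.83 × 4.690 = 3.893.
z_β = 3.893 − 2.326 = 1.567.
Power = Φ(1.567) = 0.941.

power ≈ 0.94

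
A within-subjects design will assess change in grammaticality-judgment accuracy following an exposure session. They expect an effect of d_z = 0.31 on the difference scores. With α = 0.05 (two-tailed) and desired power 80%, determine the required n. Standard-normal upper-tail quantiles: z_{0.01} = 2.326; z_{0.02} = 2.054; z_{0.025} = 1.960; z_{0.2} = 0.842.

n = 82 pairs

For a paired (one-sample on differences) test: n = ((z_{α/2} + z_β) / d)².
z_{α/2} + z_β = 1.960 + 0.842 = 2.802.
n = (2.802 / 0.31)² = 9.039² = 81.70.
Round up.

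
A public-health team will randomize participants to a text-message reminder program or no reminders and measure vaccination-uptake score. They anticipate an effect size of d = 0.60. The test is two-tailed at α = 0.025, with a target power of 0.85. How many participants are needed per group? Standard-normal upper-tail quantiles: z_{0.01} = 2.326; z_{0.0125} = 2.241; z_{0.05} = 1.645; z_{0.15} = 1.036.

n = 60 per group

For two independent groups with equal n: n = 2·((z_{α/2} + z_β) / d)².
z_{α/2} + z_β = 2.241 + 1.036 = 3.277.
n = 2 × (3.277 / 0.60)² = 2 × 5.462² = 2 × 29.83 = 59.7.
Round up to the next whole participant.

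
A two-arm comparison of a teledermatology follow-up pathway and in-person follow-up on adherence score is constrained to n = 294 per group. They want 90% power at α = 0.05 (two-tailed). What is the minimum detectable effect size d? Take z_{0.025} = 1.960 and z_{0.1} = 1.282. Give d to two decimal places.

For two independent groups of n = 294 each: d_min = (z_{α/2} + z_β)·√(2/n).
z-sum = 1.960 + 1.282 = 3.242.
d_min = 3.242 × √(2/294) = 3.242 × 0.0825 = 0.267.

d_min ≈ 0.27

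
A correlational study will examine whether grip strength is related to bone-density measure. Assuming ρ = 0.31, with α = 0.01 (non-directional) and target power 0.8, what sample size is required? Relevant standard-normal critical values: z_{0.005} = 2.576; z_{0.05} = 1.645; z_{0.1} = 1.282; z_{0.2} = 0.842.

Fisher's z: C = ½·ln((1+r)/(1−r)) = ½·ln(1.8986) = 0.3205.
n = ((z_{α/2} + z_β)/C)² + 3.
(2.576 + 0.842) / 0.3205 = 3.418 / 0.3205 = 10.665.
n = 10.665² + 3 = 113.73 + 3 = 116.7.
Round up.

n = 117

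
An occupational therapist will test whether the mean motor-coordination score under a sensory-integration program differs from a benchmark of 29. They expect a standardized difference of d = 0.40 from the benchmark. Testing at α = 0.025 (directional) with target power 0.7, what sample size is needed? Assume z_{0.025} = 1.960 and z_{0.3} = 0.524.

For a one-sample test: n = ((z_{α} + z_β) / d)².
z_{α} + z_β = 1.960 + 0.524 = 2.484.
n = (2.484 / 0.40)² = 6.210² = 38.56.
Round up.

n = 39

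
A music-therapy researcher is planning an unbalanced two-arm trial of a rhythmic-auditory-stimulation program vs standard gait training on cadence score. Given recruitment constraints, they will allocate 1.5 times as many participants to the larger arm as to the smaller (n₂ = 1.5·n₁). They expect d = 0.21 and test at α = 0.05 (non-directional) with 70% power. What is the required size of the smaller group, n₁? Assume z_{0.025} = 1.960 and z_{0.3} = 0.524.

With allocation ratio k = n₂/n₁ = 1.5, Var(x̄₁−x̄₂) = σ²(1/n₁ + 1/(k·n₁)) = σ²·(k+1)/(k·n₁).
So n₁ = (1 + 1/k)·((z_{α/2} + z_β)/d)² = 1.667 × (2.484/0.21)².
n₁ = 1.667 × 139.92 = 233.2.
Round up: n₁ = 234, giving n₂ = 1.5 × 234 = 351.

n₁ = 234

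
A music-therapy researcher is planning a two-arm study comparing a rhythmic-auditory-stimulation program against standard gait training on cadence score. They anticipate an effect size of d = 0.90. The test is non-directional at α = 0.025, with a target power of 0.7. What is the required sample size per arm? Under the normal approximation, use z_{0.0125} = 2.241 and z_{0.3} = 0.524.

n = 19 per group

For two independent groups with equal n: n = 2·((z_{α/2} + z_β) / d)².
z_{α/2} + z_β = 2.241 + 0.524 = 2.765.
n = 2 × (2.765 / 0.90)² = 2 × 3.072² = 2 × 9.44 = 18.9.
Round up to the next whole participant.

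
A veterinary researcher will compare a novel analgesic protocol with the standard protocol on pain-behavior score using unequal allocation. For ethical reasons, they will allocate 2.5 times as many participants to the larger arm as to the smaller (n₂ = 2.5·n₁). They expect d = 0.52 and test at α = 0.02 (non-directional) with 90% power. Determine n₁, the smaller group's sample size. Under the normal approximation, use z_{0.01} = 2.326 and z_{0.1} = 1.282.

With allocation ratio k = n₂/n₁ = 2.5, Var(x̄₁−x̄₂) = σ²(1/n₁ + 1/(k·n₁)) = σ²·(k+1)/(k·n₁).
So n₁ = (1 + 1/k)·((z_{α/2} + z_β)/d)² = 1.400 × (3.608/0.52)².
n₁ = 1.400 × 48.14 = 67.4.
Round up: n₁ = 68, giving n₂ = 2.5 × 68 = 170.

n₁ = 68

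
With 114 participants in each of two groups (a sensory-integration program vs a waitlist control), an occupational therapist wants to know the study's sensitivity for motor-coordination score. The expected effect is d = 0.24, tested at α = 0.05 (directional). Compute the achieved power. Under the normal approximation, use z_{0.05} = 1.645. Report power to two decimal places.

For two equal groups, power = Φ(d·√(n/2) − z_{α}).
d·√(n/2) = 0.24 × √(114/2) = 0.24 × 7.550 = 1.812.
z_β = 1.812 − 1.645 = 0.167.
Power = Φ(0.167) = 0.566.

power ≈ 0.57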